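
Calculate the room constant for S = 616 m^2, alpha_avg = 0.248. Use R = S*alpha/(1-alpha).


R = 616 * 0.248 / (1 - 0.248) = 203.15 m^2


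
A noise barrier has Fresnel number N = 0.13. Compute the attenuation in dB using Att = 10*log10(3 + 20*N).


3 + 20*N = 3 + 20*0.13 = 5.6
Att = 10*log10(5.6) = 7.4819 dB


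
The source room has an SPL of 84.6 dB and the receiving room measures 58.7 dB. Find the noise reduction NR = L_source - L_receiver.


NR = L_source - L_receiver (difference between source and receiving room levels)
NR = 84.6 - 58.7 = 25.9 dB


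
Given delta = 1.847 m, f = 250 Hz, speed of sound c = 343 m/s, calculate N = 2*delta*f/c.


N = 2*delta*f/c = 2*delta/lambda, where lambda = c/f
lambda = 343 / 250 = 1.372 m
N = 2 * 1.847 / 1.372 = 2.6924


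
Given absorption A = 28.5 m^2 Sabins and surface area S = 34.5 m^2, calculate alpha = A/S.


Absorption coefficient = absorbed power / incident power
alpha = A / S = 28.5 / 34.5 = 0.82609


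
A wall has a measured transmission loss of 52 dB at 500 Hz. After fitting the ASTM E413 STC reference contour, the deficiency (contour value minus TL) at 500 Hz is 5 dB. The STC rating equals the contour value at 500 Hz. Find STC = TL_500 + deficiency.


By ASTM E413, STC = value of the fitted reference contour at 500 Hz.
Contour value at 500 Hz = TL_500 + deficiency = 52 + 5 = 57
STC = 57


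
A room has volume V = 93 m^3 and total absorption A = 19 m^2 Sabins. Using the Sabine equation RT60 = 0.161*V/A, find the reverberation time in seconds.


RT60 = 0.161 * 93 / 19 = 0.78805 s


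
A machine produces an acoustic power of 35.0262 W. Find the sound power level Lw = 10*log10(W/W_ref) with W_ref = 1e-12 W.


W / W_ref = 35.0262 / 1e-12 = 3.50262e+13
Lw = 10 * log10(3.50262e+13) = 135.44 dB


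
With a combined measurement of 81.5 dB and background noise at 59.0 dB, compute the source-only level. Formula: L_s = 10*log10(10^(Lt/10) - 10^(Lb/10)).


10^(81.5/10) = 1.41254e+08
10^(59.0/10) = 794328
Difference = 1.41254e+08 - 794328 = 1.4046e+08
L_source = 10*log10(1.4046e+08) = 81.476 dB


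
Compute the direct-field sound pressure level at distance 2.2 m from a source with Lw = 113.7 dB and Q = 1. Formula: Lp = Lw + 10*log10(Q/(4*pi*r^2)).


4*pi*r^2 = 4*pi*2.2^2 = 60.8212 m^2
Q / (4*pi*r^2) = 1 / 60.8212 = 0.0164416
Lp = 113.7 + 10*log10(0.0164416) = 95.859 dB


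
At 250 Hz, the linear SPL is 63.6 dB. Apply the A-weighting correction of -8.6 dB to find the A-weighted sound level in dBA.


A-weighting table: 250 Hz -> -8.6 dB correction
SPL_A = SPL + correction = 63.6 + (-8.6) = 55 dBA


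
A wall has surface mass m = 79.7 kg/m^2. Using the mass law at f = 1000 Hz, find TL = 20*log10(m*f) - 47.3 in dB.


m * f = 79.7 * 1000 = 79700
20*log10(79700) = 98.0292 dB
TL = 98.0292 - 47.3 = 50.729 dB


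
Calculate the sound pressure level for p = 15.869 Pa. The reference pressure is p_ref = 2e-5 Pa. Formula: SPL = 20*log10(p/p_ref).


p / p_ref = 15.869 / 2e-5 = 793450
SPL = 20 * log10(793450) = 117.99 dB


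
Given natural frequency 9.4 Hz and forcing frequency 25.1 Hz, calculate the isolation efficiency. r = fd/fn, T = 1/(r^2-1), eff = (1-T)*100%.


r = 25.1 / 9.4 = 2.67021
r^2 - 1 = 2.67021^2 - 1 = 6.13002
T = 1/6.13002 = 0.163132
Efficiency = (1 - 0.163132)*100 = 83.687 %


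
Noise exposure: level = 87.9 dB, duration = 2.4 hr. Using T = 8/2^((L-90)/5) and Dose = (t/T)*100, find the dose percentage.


T_allowed = 8 / 2^((87.9 - 90)/5) = 10.7034 hr
Dose = 2.4 / 10.7034 * 100 = 22.423 %


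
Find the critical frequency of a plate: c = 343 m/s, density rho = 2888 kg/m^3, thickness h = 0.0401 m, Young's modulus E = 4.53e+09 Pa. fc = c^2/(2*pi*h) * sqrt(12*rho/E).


12*rho/E = 12*2888/4.53e+09 = 7.65033e-06
sqrt(12*rho/E) = sqrt(7.65033e-06) = 0.00276592
c^2/(2*pi*h) = 343^2/(2*pi*0.0401) = 466943
fc = 466943 * 0.00276592 = 1291.5 Hz


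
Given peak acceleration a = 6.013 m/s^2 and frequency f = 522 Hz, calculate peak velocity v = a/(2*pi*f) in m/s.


omega = 2*pi*f = 2*pi*522 = 3279.82 rad/s
v = a / omega = 6.013 / 3279.82 = 0.0018333 m/s


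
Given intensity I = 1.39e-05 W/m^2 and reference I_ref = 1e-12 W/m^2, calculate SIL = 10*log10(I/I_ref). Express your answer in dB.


I / I_ref = 1.39e-05 / 1e-12 = 1.39e+07
SIL = 10 * log10(1.39e+07) = 71.43 dB


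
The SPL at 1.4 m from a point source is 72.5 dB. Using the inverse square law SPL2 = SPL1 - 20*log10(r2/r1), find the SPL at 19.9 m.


r2/r1 = 19.9/1.4 = 14.2143
Correction = 20*log10(14.2143) = 23.0545 dB
SPL2 = 72.5 - 23.0545 = 49.445 dB


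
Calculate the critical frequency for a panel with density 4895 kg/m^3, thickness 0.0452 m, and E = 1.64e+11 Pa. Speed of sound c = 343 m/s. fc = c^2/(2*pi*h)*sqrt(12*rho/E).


12*rho/E = 12*4895/1.64e+11 = 3.58171e-07
sqrt(12*rho/E) = sqrt(3.58171e-07) = 0.000598474
c^2/(2*pi*h) = 343^2/(2*pi*0.0452) = 414257
fc = 414257 * 0.000598474 = 247.92 Hz


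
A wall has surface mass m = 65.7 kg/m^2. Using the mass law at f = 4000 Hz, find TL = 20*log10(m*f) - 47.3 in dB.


m * f = 65.7 * 4000 = 262800
20*log10(262800) = 108.393 dB
TL = 108.393 - 47.3 = 61.093 dB


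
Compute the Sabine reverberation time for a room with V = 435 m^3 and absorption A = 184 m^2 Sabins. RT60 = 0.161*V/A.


RT60 = 0.161 * 435 / 184 = 0.38062 s


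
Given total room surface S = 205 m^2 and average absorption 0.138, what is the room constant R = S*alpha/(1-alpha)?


R = 205 * 0.138 / (1 - 0.138) = 32.819 m^2


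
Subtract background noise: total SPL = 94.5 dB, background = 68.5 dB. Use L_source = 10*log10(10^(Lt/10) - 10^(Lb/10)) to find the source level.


10^(94.5/10) = 2.81838e+09
10^(68.5/10) = 7.07946e+06
Difference = 2.81838e+09 - 7.07946e+06 = 2.8113e+09
L_source = 10*log10(2.8113e+09) = 94.489 dB


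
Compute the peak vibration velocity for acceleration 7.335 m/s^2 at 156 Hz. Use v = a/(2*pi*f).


omega = 2*pi*f = 2*pi*156 = 980.177 rad/s
v = a / omega = 7.335 / 980.177 = 0.0074833 m/s


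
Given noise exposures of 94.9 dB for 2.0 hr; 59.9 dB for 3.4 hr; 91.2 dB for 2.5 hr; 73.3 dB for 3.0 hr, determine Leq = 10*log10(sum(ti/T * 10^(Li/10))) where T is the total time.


T_total = 2.0 + 3.4 + 2.5 + 3.0 = 10.9 hr
(2.0/10.9) * 10^(94.9/10) = 5.67027e+08
(3.4/10.9) * 10^(59.9/10) = 304826
(2.5/10.9) * 10^(91.2/10) = 3.02352e+08
(3.0/10.9) * 10^(73.3/10) = 5.8843e+06
Sum = 5.67027e+08 + 304826 + 3.02352e+08 + 5.8843e+06 = 8.75568e+08
Leq = 10*log10(8.75568e+08) = 89.423 dB


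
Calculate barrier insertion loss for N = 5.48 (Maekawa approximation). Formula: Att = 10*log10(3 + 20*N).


3 + 20*N = 3 + 20*5.48 = 112.6
Att = 10*log10(112.6) = 20.515 dB


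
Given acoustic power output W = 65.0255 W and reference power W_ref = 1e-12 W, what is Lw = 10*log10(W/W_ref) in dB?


W / W_ref = 65.0255 / 1e-12 = 6.50255e+13
Lw = 10 * log10(6.50255e+13) = 138.13 dB


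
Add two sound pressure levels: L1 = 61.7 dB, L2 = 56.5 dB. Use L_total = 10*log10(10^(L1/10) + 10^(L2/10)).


10^(61.7/10) = 1.47911e+06
10^(56.5/10) = 446684
Sum = 1.47911e+06 + 446684 = 1.92579e+06
L_total = 10*log10(1.92579e+06) = 62.846 dB


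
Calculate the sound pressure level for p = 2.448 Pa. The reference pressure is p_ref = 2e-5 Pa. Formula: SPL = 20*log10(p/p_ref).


p / p_ref = 2.448 / 2e-5 = 122400
SPL = 20 * log10(122400) = 101.76 dB


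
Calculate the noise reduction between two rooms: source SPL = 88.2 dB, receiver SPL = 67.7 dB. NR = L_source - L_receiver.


NR = L_source - L_receiver (difference between source and receiving room levels)
NR = 88.2 - 67.7 = 20.5 dB


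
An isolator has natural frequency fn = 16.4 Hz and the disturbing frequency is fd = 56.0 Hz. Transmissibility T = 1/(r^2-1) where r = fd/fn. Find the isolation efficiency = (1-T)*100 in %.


r = 56.0 / 16.4 = 3.41463
r^2 - 1 = 3.41463^2 - 1 = 10.6597
T = 1/10.6597 = 0.0938113
Efficiency = (1 - 0.0938113)*100 = 90.619 %


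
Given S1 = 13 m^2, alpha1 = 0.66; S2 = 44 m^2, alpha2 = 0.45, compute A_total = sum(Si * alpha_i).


13 * 0.66 = 8.58
44 * 0.45 = 19.8
A_total = 8.58 + 19.8 = 28.38 m^2


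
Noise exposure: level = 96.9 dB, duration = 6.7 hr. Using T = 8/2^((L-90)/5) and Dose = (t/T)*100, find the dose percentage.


T_allowed = 8 / 2^((96.9 - 90)/5) = 3.07375 hr
Dose = 6.7 / 3.07375 * 100 = 217.97 %


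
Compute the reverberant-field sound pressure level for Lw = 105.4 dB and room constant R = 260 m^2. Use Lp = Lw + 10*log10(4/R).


4/R = 4/260 = 0.0153846
Lp = 105.4 + 10*log10(0.0153846) = 87.271 dB


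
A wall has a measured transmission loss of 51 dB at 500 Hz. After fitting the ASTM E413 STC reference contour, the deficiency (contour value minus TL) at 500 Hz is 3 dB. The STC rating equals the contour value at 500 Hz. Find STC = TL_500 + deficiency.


By ASTM E413, STC = value of the fitted reference contour at 500 Hz.
Contour value at 500 Hz = TL_500 + deficiency = 51 + 3 = 54
STC = 54


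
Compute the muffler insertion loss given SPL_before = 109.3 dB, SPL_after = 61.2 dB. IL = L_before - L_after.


Insertion loss = SPL without muffler - SPL with muffler
IL = 109.3 - 61.2 = 48.1 dB


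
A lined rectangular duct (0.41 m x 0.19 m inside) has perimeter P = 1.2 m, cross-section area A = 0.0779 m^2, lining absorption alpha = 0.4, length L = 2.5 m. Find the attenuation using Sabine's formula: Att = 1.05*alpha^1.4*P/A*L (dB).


alpha^1.4 = 0.4^1.4 = 0.277258
Attenuation rate = 1.05 * alpha^1.4 * P / A
= 1.05 * 0.277258 * 1.2 / 0.0779 = 4.48453 dB/m
Total Att = 4.48453 * 2.5 = 11.211 dB


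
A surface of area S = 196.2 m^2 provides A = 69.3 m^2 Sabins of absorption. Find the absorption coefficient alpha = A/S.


Absorption coefficient = absorbed power / incident power
alpha = A / S = 69.3 / 196.2 = 0.35321


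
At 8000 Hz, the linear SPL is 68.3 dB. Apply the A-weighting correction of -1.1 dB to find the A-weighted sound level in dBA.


A-weighting table: 8000 Hz -> -1.1 dB correction
SPL_A = SPL + correction = 68.3 + (-1.1) = 67.2 dBA


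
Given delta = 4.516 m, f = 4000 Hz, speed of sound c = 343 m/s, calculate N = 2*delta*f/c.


N = 2*delta*f/c = 2*delta/lambda, where lambda = c/f
lambda = 343 / 4000 = 0.08575 m
N = 2 * 4.516 / 0.08575 = 105.33


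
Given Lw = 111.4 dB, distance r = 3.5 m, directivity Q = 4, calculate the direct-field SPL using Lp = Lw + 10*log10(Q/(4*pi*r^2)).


4*pi*r^2 = 4*pi*3.5^2 = 153.938 m^2
Q / (4*pi*r^2) = 4 / 153.938 = 0.0259845
Lp = 111.4 + 10*log10(0.0259845) = 95.547 dB


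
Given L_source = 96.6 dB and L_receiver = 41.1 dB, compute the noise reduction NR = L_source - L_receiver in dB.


NR = L_source - L_receiver (difference between source and receiving room levels)
NR = 96.6 - 41.1 = 55.5 dB


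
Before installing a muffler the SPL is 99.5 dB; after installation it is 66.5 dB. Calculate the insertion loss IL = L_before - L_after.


Insertion loss = SPL without muffler - SPL with muffler
IL = 99.5 - 66.5 = 33 dB


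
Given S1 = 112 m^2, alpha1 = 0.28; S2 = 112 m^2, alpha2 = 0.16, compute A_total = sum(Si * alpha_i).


112 * 0.28 = 31.36
112 * 0.16 = 17.92
A_total = 31.36 + 17.92 = 49.28 m^2


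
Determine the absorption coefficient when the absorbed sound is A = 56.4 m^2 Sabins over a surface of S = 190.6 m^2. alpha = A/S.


Absorption coefficient = absorbed power / incident power
alpha = A / S = 56.4 / 190.6 = 0.29591


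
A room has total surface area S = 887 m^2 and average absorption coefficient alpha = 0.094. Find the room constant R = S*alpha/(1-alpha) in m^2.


R = 887 * 0.094 / (1 - 0.094) = 92.029 m^2


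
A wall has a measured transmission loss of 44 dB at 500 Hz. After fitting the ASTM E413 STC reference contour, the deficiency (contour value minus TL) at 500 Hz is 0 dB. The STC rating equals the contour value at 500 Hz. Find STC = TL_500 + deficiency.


By ASTM E413, STC = value of the fitted reference contour at 500 Hz.
Contour value at 500 Hz = TL_500 + deficiency = 44 + 0 = 44
STC = 44


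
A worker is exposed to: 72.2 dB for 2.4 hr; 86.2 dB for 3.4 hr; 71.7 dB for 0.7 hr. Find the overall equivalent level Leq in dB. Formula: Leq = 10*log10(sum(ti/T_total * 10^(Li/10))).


T_total = 2.4 + 3.4 + 0.7 = 6.5 hr
(2.4/6.5) * 10^(72.2/10) = 6.12771e+06
(3.4/6.5) * 10^(86.2/10) = 2.18055e+08
(0.7/6.5) * 10^(71.7/10) = 1.59289e+06
Sum = 6.12771e+06 + 2.18055e+08 + 1.59289e+06 = 2.25776e+08
Leq = 10*log10(2.25776e+08) = 83.537 dB


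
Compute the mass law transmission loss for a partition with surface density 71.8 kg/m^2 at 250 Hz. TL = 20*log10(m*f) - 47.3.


m * f = 71.8 * 250 = 17950
20*log10(17950) = 85.0813 dB
TL = 85.0813 - 47.3 = 37.781 dB


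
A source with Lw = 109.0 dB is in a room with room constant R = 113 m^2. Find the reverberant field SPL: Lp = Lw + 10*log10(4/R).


4/R = 4/113 = 0.0353982
Lp = 109.0 + 10*log10(0.0353982) = 94.49 dB


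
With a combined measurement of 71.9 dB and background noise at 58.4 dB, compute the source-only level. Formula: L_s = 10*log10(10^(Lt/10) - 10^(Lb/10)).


10^(71.9/10) = 1.54882e+07
10^(58.4/10) = 691831
Difference = 1.54882e+07 - 691831 = 1.47964e+07
L_source = 10*log10(1.47964e+07) = 71.702 dB


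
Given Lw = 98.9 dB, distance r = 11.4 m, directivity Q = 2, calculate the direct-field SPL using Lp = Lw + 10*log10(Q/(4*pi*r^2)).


4*pi*r^2 = 4*pi*11.4^2 = 1633.13 m^2
Q / (4*pi*r^2) = 2 / 1633.13 = 0.00122464
Lp = 98.9 + 10*log10(0.00122464) = 69.78 dB


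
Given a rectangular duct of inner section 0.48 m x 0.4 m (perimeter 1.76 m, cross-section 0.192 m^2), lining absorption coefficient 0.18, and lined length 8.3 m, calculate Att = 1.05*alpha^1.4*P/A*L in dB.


alpha^1.4 = 0.18^1.4 = 0.0906529
Attenuation rate = 1.05 * alpha^1.4 * P / A
= 1.05 * 0.0906529 * 1.76 / 0.192 = 0.872534 dB/m
Total Att = 0.872534 * 8.3 = 7.242 dB


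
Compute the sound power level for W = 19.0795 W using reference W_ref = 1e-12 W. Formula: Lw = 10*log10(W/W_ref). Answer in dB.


W / W_ref = 19.0795 / 1e-12 = 1.90795e+13
Lw = 10 * log10(1.90795e+13) = 132.81 dB


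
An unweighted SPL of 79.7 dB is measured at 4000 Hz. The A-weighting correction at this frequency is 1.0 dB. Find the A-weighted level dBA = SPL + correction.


A-weighting table: 4000 Hz -> 1.0 dB correction
SPL_A = SPL + correction = 79.7 + (1.0) = 80.7 dBA


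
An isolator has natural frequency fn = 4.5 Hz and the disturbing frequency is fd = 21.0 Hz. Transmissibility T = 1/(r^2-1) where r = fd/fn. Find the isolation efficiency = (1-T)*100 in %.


r = 21.0 / 4.5 = 4.66667
r^2 - 1 = 4.66667^2 - 1 = 20.7778
T = 1/20.7778 = 0.0481283
Efficiency = (1 - 0.0481283)*100 = 95.187 %


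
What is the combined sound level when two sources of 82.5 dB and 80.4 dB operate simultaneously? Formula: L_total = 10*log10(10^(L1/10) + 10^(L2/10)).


10^(82.5/10) = 1.77828e+08
10^(80.4/10) = 1.09648e+08
Sum = 1.77828e+08 + 1.09648e+08 = 2.87476e+08
L_total = 10*log10(2.87476e+08) = 84.586 dB


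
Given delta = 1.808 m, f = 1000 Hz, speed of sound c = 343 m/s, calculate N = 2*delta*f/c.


N = 2*delta*f/c = 2*delta/lambda, where lambda = c/f
lambda = 343 / 1000 = 0.343 m
N = 2 * 1.808 / 0.343 = 10.542


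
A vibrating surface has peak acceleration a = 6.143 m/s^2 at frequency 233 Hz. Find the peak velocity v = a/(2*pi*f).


omega = 2*pi*f = 2*pi*233 = 1463.98 rad/s
v = a / omega = 6.143 / 1463.98 = 0.0041961 m/s


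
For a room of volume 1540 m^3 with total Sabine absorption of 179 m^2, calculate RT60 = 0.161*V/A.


RT60 = 0.161 * 1540 / 179 = 1.3851 s


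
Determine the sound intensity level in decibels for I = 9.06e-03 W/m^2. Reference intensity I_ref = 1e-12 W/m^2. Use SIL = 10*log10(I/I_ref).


I / I_ref = 9.06e-03 / 1e-12 = 9.06e+09
SIL = 10 * log10(9.06e+09) = 99.571 dB


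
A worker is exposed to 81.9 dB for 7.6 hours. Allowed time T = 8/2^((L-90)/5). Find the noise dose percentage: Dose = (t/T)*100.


T_allowed = 8 / 2^((81.9 - 90)/5) = 24.59 hr
Dose = 7.6 / 24.59 * 100 = 30.907 %


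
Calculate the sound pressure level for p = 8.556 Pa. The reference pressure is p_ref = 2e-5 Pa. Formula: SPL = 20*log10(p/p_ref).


p / p_ref = 8.556 / 2e-5 = 427800
SPL = 20 * log10(427800) = 112.62 dB


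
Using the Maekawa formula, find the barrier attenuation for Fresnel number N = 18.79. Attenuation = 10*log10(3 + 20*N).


3 + 20*N = 3 + 20*18.79 = 378.8
Att = 10*log10(378.8) = 25.784 dB


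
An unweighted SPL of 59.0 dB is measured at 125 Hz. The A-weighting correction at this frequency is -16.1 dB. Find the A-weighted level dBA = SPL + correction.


A-weighting table: 125 Hz -> -16.1 dB correction
SPL_A = SPL + correction = 59.0 + (-16.1) = 42.9 dBA


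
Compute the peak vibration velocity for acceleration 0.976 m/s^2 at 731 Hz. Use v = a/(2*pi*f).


omega = 2*pi*f = 2*pi*731 = 4593.01 rad/s
v = a / omega = 0.976 / 4593.01 = 0.0002125 m/s


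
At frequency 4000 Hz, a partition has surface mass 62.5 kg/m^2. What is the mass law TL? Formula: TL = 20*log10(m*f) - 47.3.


m * f = 62.5 * 4000 = 250000
20*log10(250000) = 107.959 dB
TL = 107.959 - 47.3 = 60.659 dB


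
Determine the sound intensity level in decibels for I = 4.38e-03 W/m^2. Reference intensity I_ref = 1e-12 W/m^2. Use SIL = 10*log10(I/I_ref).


I / I_ref = 4.38e-03 / 1e-12 = 4.38e+09
SIL = 10 * log10(4.38e+09) = 96.415 dB


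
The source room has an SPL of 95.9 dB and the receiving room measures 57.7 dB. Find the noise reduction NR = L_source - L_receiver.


NR = L_source - L_receiver (difference between source and receiving room levels)
NR = 95.9 - 57.7 = 38.2 dB


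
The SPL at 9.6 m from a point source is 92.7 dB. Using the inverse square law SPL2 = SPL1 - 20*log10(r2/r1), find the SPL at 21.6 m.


r2/r1 = 21.6/9.6 = 2.25
Correction = 20*log10(2.25) = 7.04365 dB
SPL2 = 92.7 - 7.04365 = 85.656 dB


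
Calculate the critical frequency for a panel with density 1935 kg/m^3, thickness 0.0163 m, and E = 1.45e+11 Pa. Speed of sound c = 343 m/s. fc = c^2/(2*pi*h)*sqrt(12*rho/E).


12*rho/E = 12*1935/1.45e+11 = 1.60138e-07
sqrt(12*rho/E) = sqrt(1.60138e-07) = 0.000400172
c^2/(2*pi*h) = 343^2/(2*pi*0.0163) = 1.14874e+06
fc = 1.14874e+06 * 0.000400172 = 459.69 Hz


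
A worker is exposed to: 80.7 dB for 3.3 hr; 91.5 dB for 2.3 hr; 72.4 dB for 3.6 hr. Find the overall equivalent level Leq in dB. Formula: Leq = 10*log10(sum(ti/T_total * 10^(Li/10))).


T_total = 3.3 + 2.3 + 3.6 = 9.2 hr
(3.3/9.2) * 10^(80.7/10) = 4.21431e+07
(2.3/9.2) * 10^(91.5/10) = 3.53134e+08
(3.6/9.2) * 10^(72.4/10) = 6.80009e+06
Sum = 4.21431e+07 + 3.53134e+08 + 6.80009e+06 = 4.02077e+08
Leq = 10*log10(4.02077e+08) = 86.043 dB


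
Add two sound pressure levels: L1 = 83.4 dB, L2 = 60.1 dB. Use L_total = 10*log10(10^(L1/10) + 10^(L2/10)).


10^(83.4/10) = 2.18776e+08
10^(60.1/10) = 1.02329e+06
Sum = 2.18776e+08 + 1.02329e+06 = 2.19799e+08
L_total = 10*log10(2.19799e+08) = 83.42 dB


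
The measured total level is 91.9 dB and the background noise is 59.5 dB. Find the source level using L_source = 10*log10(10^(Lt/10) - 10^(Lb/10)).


10^(91.9/10) = 1.54882e+09
10^(59.5/10) = 891251
Difference = 1.54882e+09 - 891251 = 1.54793e+09
L_source = 10*log10(1.54793e+09) = 91.898 dB


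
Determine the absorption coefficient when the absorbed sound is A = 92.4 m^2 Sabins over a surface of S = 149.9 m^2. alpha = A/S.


Absorption coefficient = absorbed power / incident power
alpha = A / S = 92.4 / 149.9 = 0.61641


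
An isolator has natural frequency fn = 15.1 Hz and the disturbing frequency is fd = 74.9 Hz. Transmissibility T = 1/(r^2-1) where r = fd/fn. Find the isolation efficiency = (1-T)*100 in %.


r = 74.9 / 15.1 = 4.96026
r^2 - 1 = 4.96026^2 - 1 = 23.6042
T = 1/23.6042 = 0.0423653
Efficiency = (1 - 0.0423653)*100 = 95.763 %


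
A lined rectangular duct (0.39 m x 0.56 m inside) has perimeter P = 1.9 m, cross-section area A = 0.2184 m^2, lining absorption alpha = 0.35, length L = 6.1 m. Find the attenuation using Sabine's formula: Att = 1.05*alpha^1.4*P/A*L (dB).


alpha^1.4 = 0.35^1.4 = 0.229983
Attenuation rate = 1.05 * alpha^1.4 * P / A
= 1.05 * 0.229983 * 1.9 / 0.2184 = 2.10081 dB/m
Total Att = 2.10081 * 6.1 = 12.815 dB


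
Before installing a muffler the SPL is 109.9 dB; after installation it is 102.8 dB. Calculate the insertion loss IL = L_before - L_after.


Insertion loss = SPL without muffler - SPL with muffler
IL = 109.9 - 102.8 = 7.1 dB


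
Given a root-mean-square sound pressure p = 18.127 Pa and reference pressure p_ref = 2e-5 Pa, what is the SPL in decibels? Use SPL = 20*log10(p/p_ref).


p / p_ref = 18.127 / 2e-5 = 906350
SPL = 20 * log10(906350) = 119.15 dB


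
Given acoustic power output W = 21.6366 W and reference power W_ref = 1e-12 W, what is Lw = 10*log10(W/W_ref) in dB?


W / W_ref = 21.6366 / 1e-12 = 2.16366e+13
Lw = 10 * log10(2.16366e+13) = 133.35 dB


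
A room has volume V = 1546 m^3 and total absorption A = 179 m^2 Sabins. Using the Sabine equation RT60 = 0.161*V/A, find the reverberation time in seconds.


RT60 = 0.161 * 1546 / 179 = 1.3905 s


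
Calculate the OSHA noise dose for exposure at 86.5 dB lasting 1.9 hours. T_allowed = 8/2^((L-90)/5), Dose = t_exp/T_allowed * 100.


T_allowed = 8 / 2^((86.5 - 90)/5) = 12.996 hr
Dose = 1.9 / 12.996 * 100 = 14.62 %


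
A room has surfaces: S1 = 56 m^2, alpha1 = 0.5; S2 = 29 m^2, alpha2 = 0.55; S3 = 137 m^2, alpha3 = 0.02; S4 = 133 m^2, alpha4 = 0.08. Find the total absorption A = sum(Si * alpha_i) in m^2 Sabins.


56 * 0.5 = 28
29 * 0.55 = 15.95
137 * 0.02 = 2.74
133 * 0.08 = 10.64
A_total = 28 + 15.95 + 2.74 + 10.64 = 57.33 m^2


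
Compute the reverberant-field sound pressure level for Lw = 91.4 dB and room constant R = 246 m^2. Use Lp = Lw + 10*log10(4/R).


4/R = 4/246 = 0.0162602
Lp = 91.4 + 10*log10(0.0162602) = 73.511 dB


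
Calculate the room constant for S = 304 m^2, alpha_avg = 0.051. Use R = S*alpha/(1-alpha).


R = 304 * 0.051 / (1 - 0.051) = 16.337 m^2


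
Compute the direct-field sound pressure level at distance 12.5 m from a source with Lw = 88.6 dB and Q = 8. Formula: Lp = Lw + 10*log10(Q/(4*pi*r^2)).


4*pi*r^2 = 4*pi*12.5^2 = 1963.5 m^2
Q / (4*pi*r^2) = 8 / 1963.5 = 0.00407436
Lp = 88.6 + 10*log10(0.00407436) = 64.701 dB


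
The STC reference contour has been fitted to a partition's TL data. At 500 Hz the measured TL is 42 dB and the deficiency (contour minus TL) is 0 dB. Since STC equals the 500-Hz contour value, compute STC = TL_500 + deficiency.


By ASTM E413, STC = value of the fitted reference contour at 500 Hz.
Contour value at 500 Hz = TL_500 + deficiency = 42 + 0 = 42
STC = 42


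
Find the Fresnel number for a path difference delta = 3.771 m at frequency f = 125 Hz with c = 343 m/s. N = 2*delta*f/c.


N = 2*delta*f/c = 2*delta/lambda, where lambda = c/f
lambda = 343 / 125 = 2.744 m
N = 2 * 3.771 / 2.744 = 2.7485


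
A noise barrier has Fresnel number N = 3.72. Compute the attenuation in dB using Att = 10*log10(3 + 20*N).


3 + 20*N = 3 + 20*3.72 = 77.4
Att = 10*log10(77.4) = 18.887 dB


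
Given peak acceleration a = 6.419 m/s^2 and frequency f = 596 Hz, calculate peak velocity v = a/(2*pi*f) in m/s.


omega = 2*pi*f = 2*pi*596 = 3744.78 rad/s
v = a / omega = 6.419 / 3744.78 = 0.0017141 m/s


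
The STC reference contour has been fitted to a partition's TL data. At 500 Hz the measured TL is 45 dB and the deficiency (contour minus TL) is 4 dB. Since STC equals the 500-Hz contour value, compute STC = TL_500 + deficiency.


By ASTM E413, STC = value of the fitted reference contour at 500 Hz.
Contour value at 500 Hz = TL_500 + deficiency = 45 + 4 = 49
STC = 49


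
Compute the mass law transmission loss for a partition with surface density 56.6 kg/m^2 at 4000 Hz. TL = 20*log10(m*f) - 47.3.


m * f = 56.6 * 4000 = 226400
20*log10(226400) = 107.098 dB
TL = 107.098 - 47.3 = 59.798 dB


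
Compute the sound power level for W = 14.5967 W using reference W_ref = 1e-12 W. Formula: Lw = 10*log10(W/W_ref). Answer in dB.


W / W_ref = 14.5967 / 1e-12 = 1.45967e+13
Lw = 10 * log10(1.45967e+13) = 131.64 dB


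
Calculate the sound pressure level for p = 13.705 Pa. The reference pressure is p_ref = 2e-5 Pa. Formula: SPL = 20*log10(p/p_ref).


p / p_ref = 13.705 / 2e-5 = 685250
SPL = 20 * log10(685250) = 116.72 dB


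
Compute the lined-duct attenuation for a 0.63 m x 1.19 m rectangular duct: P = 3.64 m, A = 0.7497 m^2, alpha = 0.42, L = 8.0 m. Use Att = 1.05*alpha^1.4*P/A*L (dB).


alpha^1.4 = 0.42^1.4 = 0.296858
Attenuation rate = 1.05 * alpha^1.4 * P / A
= 1.05 * 0.296858 * 3.64 / 0.7497 = 1.51339 dB/m
Total Att = 1.51339 * 8.0 = 12.107 dB


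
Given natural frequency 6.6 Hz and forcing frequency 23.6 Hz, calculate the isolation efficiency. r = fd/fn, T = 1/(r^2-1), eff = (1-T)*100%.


r = 23.6 / 6.6 = 3.57576
r^2 - 1 = 3.57576^2 - 1 = 11.7861
T = 1/11.7861 = 0.0848457
Efficiency = (1 - 0.0848457)*100 = 91.515 %


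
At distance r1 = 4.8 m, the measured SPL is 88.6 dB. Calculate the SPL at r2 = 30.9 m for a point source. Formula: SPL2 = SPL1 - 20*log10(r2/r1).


r2/r1 = 30.9/4.8 = 6.4375
Correction = 20*log10(6.4375) = 16.1743 dB
SPL2 = 88.6 - 16.1743 = 72.426 dB


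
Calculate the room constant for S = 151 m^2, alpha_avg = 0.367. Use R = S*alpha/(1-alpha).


R = 151 * 0.367 / (1 - 0.367) = 87.547 m^2


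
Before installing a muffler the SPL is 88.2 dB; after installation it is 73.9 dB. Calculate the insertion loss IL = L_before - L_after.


Insertion loss = SPL without muffler - SPL with muffler
IL = 88.2 - 73.9 = 14.3 dB


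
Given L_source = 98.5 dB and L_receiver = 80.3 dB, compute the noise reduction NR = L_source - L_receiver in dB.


NR = L_source - L_receiver (difference between source and receiving room levels)
NR = 98.5 - 80.3 = 18.2 dB


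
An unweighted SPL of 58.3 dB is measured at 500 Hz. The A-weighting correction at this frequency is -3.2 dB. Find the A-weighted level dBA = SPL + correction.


A-weighting table: 500 Hz -> -3.2 dB correction
SPL_A = SPL + correction = 58.3 + (-3.2) = 55.1 dBA


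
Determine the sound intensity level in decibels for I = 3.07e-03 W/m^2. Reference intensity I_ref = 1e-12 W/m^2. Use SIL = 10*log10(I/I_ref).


I / I_ref = 3.07e-03 / 1e-12 = 3.07e+09
SIL = 10 * log10(3.07e+09) = 94.871 dB


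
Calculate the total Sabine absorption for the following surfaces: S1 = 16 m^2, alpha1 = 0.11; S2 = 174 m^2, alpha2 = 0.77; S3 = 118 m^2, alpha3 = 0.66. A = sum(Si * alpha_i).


16 * 0.11 = 1.76
174 * 0.77 = 133.98
118 * 0.66 = 77.88
A_total = 1.76 + 133.98 + 77.88 = 213.62 m^2


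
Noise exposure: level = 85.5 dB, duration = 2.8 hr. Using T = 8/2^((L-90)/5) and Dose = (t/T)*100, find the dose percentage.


T_allowed = 8 / 2^((85.5 - 90)/5) = 14.9285 hr
Dose = 2.8 / 14.9285 * 100 = 18.756 %


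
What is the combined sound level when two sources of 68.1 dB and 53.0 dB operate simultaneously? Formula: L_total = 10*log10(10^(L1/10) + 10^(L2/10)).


10^(68.1/10) = 6.45654e+06
10^(53.0/10) = 199526
Sum = 6.45654e+06 + 199526 = 6.65607e+06
L_total = 10*log10(6.65607e+06) = 68.232 dB


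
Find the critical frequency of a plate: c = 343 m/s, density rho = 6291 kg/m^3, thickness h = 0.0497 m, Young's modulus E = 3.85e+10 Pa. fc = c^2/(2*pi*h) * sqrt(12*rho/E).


12*rho/E = 12*6291/3.85e+10 = 1.96083e-06
sqrt(12*rho/E) = sqrt(1.96083e-06) = 0.0014003
c^2/(2*pi*h) = 343^2/(2*pi*0.0497) = 376749
fc = 376749 * 0.0014003 = 527.56 Hz


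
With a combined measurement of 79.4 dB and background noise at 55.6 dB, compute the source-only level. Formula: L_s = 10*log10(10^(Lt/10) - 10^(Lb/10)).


10^(79.4/10) = 8.70964e+07
10^(55.6/10) = 363078
Difference = 8.70964e+07 - 363078 = 8.67333e+07
L_source = 10*log10(8.67333e+07) = 79.382 dB


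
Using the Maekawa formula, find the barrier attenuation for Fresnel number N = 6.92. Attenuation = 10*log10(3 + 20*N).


3 + 20*N = 3 + 20*6.92 = 141.4
Att = 10*log10(141.4) = 21.504 dB


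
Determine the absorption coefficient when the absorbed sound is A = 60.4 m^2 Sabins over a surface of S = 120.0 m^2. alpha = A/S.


Absorption coefficient = absorbed power / incident power
alpha = A / S = 60.4 / 120.0 = 0.50333


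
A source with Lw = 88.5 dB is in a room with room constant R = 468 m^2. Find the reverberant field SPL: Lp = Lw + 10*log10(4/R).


4/R = 4/468 = 0.00854701
Lp = 88.5 + 10*log10(0.00854701) = 67.818 dB


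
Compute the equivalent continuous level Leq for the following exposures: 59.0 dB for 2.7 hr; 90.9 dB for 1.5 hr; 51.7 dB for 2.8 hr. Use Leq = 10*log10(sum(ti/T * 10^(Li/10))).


T_total = 2.7 + 1.5 + 2.8 = 7.0 hr
(2.7/7.0) * 10^(59.0/10) = 306384
(1.5/7.0) * 10^(90.9/10) = 2.63629e+08
(2.8/7.0) * 10^(51.7/10) = 59164.3
Sum = 306384 + 2.63629e+08 + 59164.3 = 2.63995e+08
Leq = 10*log10(2.63995e+08) = 84.216 dB


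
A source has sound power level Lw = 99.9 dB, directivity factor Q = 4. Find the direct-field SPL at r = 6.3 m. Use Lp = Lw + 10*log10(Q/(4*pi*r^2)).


4*pi*r^2 = 4*pi*6.3^2 = 498.759 m^2
Q / (4*pi*r^2) = 4 / 498.759 = 0.00801991
Lp = 99.9 + 10*log10(0.00801991) = 78.942 dB


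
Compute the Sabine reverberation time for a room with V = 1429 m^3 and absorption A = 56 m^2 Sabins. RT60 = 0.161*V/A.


RT60 = 0.161 * 1429 / 56 = 4.1084 s


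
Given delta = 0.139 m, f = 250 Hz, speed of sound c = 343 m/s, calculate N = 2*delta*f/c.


N = 2*delta*f/c = 2*delta/lambda, where lambda = c/f
lambda = 343 / 250 = 1.372 m
N = 2 * 0.139 / 1.372 = 0.20262


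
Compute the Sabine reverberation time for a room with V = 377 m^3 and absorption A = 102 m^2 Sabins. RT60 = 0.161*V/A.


RT60 = 0.161 * 377 / 102 = 0.59507 s


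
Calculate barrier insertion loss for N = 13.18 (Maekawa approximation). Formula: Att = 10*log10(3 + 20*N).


3 + 20*N = 3 + 20*13.18 = 266.6
Att = 10*log10(266.6) = 24.259 dB


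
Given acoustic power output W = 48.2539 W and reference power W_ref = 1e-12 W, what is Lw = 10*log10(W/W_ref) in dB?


W / W_ref = 48.2539 / 1e-12 = 4.82539e+13
Lw = 10 * log10(4.82539e+13) = 136.84 dB


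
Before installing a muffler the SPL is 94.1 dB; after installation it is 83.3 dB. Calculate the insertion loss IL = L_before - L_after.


Insertion loss = SPL without muffler - SPL with muffler
IL = 94.1 - 83.3 = 10.8 dB


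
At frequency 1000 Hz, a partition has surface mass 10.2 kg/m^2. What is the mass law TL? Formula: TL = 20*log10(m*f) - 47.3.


m * f = 10.2 * 1000 = 10200
20*log10(10200) = 80.172 dB
TL = 80.172 - 47.3 = 32.872 dB


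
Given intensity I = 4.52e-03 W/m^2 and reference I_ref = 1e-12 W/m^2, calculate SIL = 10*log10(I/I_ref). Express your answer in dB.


I / I_ref = 4.52e-03 / 1e-12 = 4.52e+09
SIL = 10 * log10(4.52e+09) = 96.551 dB


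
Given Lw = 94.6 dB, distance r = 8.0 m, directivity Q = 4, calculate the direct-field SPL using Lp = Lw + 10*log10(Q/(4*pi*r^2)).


4*pi*r^2 = 4*pi*8.0^2 = 804.248 m^2
Q / (4*pi*r^2) = 4 / 804.248 = 0.00497359
Lp = 94.6 + 10*log10(0.00497359) = 71.567 dB


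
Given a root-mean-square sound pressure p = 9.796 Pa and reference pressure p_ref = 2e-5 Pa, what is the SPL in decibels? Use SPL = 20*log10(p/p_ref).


p / p_ref = 9.796 / 2e-5 = 489800
SPL = 20 * log10(489800) = 113.8 dB


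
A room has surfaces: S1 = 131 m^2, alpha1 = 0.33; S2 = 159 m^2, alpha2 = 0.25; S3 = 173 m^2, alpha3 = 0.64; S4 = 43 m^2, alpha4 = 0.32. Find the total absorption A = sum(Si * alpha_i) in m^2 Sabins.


131 * 0.33 = 43.23
159 * 0.25 = 39.75
173 * 0.64 = 110.72
43 * 0.32 = 13.76
A_total = 43.23 + 39.75 + 110.72 + 13.76 = 207.46 m^2


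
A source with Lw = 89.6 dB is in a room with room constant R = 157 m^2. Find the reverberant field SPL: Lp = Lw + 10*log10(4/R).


4/R = 4/157 = 0.0254777
Lp = 89.6 + 10*log10(0.0254777) = 73.662 dB


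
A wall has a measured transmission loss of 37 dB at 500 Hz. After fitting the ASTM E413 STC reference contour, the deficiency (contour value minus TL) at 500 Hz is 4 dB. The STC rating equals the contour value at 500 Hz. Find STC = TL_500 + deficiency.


By ASTM E413, STC = value of the fitted reference contour at 500 Hz.
Contour value at 500 Hz = TL_500 + deficiency = 37 + 4 = 41
STC = 41


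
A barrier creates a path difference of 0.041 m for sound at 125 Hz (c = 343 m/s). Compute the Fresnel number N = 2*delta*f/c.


N = 2*delta*f/c = 2*delta/lambda, where lambda = c/f
lambda = 343 / 125 = 2.744 m
N = 2 * 0.041 / 2.744 = 0.029883


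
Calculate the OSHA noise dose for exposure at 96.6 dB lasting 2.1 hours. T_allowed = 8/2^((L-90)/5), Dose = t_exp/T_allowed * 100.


T_allowed = 8 / 2^((96.6 - 90)/5) = 3.20428 hr
Dose = 2.1 / 3.20428 * 100 = 65.537 %


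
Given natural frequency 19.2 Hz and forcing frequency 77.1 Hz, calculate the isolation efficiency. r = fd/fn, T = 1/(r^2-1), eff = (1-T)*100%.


r = 77.1 / 19.2 = 4.01562
r^2 - 1 = 4.01562^2 - 1 = 15.1252
T = 1/15.1252 = 0.0661148
Efficiency = (1 - 0.0661148)*100 = 93.389 %


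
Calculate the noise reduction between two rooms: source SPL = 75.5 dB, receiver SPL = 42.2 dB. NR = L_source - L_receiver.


NR = L_source - L_receiver (difference between source and receiving room levels)
NR = 75.5 - 42.2 = 33.3 dB


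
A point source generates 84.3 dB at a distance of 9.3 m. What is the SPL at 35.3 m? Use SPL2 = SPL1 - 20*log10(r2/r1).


r2/r1 = 35.3/9.3 = 3.7957
Correction = 20*log10(3.7957) = 11.5858 dB
SPL2 = 84.3 - 11.5858 = 72.714 dB


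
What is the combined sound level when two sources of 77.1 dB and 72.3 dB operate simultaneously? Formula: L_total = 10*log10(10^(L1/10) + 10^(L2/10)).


10^(77.1/10) = 5.12861e+07
10^(72.3/10) = 1.69824e+07
Sum = 5.12861e+07 + 1.69824e+07 = 6.82685e+07
L_total = 10*log10(6.82685e+07) = 78.342 dB


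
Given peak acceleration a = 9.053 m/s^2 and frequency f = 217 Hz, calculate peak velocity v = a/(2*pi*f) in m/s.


omega = 2*pi*f = 2*pi*217 = 1363.45 rad/s
v = a / omega = 9.053 / 1363.45 = 0.0066398 m/s


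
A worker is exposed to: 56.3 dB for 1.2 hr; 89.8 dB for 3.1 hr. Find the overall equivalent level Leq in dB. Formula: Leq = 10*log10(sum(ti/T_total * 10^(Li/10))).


T_total = 1.2 + 3.1 = 4.3 hr
(1.2/4.3) * 10^(56.3/10) = 119045
(3.1/4.3) * 10^(89.8/10) = 6.88483e+08
Sum = 119045 + 6.88483e+08 = 6.88602e+08
Leq = 10*log10(6.88602e+08) = 88.38 dB


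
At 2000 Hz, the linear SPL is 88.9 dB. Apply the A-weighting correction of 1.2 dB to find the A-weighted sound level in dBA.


A-weighting table: 2000 Hz -> 1.2 dB correction
SPL_A = SPL + correction = 88.9 + (1.2) = 90.1 dBA


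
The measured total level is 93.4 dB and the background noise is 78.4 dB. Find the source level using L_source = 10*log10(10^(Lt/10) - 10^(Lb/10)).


10^(93.4/10) = 2.18776e+09
10^(78.4/10) = 6.91831e+07
Difference = 2.18776e+09 - 6.91831e+07 = 2.11858e+09
L_source = 10*log10(2.11858e+09) = 93.26 dB


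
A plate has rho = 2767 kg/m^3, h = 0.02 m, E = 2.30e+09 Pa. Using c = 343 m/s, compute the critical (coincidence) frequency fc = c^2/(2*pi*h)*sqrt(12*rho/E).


12*rho/E = 12*2767/2.30e+09 = 1.44365e-05
sqrt(12*rho/E) = sqrt(1.44365e-05) = 0.00379954
c^2/(2*pi*h) = 343^2/(2*pi*0.02) = 936221
fc = 936221 * 0.00379954 = 3557.2 Hz


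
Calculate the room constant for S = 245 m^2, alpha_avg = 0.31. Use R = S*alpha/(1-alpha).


R = 245 * 0.31 / (1 - 0.31) = 110.07 m^2


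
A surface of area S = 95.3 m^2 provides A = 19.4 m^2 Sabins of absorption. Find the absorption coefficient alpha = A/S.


Absorption coefficient = absorbed power / incident power
alpha = A / S = 19.4 / 95.3 = 0.20357


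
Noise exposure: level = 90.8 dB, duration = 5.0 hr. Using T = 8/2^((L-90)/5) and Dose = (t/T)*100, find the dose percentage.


T_allowed = 8 / 2^((90.8 - 90)/5) = 7.1602 hr
Dose = 5.0 / 7.1602 * 100 = 69.83 %


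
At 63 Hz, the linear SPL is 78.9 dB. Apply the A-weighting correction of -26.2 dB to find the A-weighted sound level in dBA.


A-weighting table: 63 Hz -> -26.2 dB correction
SPL_A = SPL + correction = 78.9 + (-26.2) = 52.7 dBA


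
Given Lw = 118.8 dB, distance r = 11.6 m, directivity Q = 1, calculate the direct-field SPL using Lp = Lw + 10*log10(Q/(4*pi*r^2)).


4*pi*r^2 = 4*pi*11.6^2 = 1690.93 m^2
Q / (4*pi*r^2) = 1 / 1690.93 = 0.000591391
Lp = 118.8 + 10*log10(0.000591391) = 86.519 dB


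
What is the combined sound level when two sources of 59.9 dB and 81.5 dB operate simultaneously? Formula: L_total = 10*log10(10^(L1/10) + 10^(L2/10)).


10^(59.9/10) = 977237
10^(81.5/10) = 1.41254e+08
Sum = 977237 + 1.41254e+08 = 1.42231e+08
L_total = 10*log10(1.42231e+08) = 81.53 dB


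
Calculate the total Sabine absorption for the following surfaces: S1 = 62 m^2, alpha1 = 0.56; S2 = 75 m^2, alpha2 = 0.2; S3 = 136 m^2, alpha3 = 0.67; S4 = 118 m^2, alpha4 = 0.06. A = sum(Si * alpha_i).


62 * 0.56 = 34.72
75 * 0.2 = 15
136 * 0.67 = 91.12
118 * 0.06 = 7.08
A_total = 34.72 + 15 + 91.12 + 7.08 = 147.92 m^2


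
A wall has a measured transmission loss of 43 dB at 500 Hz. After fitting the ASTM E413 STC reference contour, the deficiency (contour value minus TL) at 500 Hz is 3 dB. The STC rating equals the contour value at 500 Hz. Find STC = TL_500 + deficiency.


By ASTM E413, STC = value of the fitted reference contour at 500 Hz.
Contour value at 500 Hz = TL_500 + deficiency = 43 + 3 = 46
STC = 46


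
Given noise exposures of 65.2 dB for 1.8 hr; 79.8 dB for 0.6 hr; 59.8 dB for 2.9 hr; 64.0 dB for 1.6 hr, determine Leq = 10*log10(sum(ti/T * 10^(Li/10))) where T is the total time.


T_total = 1.8 + 0.6 + 2.9 + 1.6 = 6.9 hr
(1.8/6.9) * 10^(65.2/10) = 863820
(0.6/6.9) * 10^(79.8/10) = 8.30428e+06
(2.9/6.9) * 10^(59.8/10) = 401374
(1.6/6.9) * 10^(64.0/10) = 582466
Sum = 863820 + 8.30428e+06 + 401374 + 582466 = 1.01519e+07
Leq = 10*log10(1.01519e+07) = 70.065 dB


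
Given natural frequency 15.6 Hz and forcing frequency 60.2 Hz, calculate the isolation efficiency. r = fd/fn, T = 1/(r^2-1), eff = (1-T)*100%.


r = 60.2 / 15.6 = 3.85897
r^2 - 1 = 3.85897^2 - 1 = 13.8916
T = 1/13.8916 = 0.0719859
Efficiency = (1 - 0.0719859)*100 = 92.801 %


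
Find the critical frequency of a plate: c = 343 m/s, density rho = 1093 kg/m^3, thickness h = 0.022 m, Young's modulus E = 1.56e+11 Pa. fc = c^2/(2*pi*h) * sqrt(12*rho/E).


12*rho/E = 12*1093/1.56e+11 = 8.40769e-08
sqrt(12*rho/E) = sqrt(8.40769e-08) = 0.00028996
c^2/(2*pi*h) = 343^2/(2*pi*0.022) = 851110
fc = 851110 * 0.00028996 = 246.79 Hz


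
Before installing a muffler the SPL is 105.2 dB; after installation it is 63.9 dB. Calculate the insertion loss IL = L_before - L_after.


Insertion loss = SPL without muffler - SPL with muffler
IL = 105.2 - 63.9 = 41.3 dB


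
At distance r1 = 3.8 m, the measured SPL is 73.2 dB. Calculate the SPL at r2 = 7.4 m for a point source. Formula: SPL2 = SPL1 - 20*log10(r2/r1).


r2/r1 = 7.4/3.8 = 1.94737
Correction = 20*log10(1.94737) = 5.78897 dB
SPL2 = 73.2 - 5.78897 = 67.411 dB


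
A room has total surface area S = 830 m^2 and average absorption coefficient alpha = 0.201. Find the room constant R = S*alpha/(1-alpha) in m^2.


R = 830 * 0.201 / (1 - 0.201) = 208.8 m^2


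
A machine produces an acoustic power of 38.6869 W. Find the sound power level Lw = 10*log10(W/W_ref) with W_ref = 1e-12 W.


W / W_ref = 38.6869 / 1e-12 = 3.86869e+13
Lw = 10 * log10(3.86869e+13) = 135.88 dB


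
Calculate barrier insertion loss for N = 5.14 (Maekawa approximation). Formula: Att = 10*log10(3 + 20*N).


3 + 20*N = 3 + 20*5.14 = 105.8
Att = 10*log10(105.8) = 20.245 dB


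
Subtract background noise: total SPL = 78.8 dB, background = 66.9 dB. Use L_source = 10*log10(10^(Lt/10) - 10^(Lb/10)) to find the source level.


10^(78.8/10) = 7.58578e+07
10^(66.9/10) = 4.89779e+06
Difference = 7.58578e+07 - 4.89779e+06 = 7.096e+07
L_source = 10*log10(7.096e+07) = 78.51 dB
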